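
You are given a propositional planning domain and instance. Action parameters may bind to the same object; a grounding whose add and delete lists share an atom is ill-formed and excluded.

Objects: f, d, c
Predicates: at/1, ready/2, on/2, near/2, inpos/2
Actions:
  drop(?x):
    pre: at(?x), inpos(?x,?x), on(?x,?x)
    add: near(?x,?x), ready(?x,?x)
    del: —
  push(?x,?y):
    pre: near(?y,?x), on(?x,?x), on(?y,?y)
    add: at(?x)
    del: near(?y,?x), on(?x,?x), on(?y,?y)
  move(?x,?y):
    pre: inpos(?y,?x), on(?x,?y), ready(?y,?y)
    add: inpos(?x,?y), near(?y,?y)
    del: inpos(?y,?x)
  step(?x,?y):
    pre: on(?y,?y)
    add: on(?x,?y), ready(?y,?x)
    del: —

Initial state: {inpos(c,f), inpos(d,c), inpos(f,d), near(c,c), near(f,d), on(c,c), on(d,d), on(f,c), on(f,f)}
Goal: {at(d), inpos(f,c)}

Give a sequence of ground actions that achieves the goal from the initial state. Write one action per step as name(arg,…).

1. push(d,f)  →  {at(d), inpos(c,f), inpos(d,c), inpos(f,d), near(c,c), on(c,c), on(f,c)}
2. step(c,c)  →  {at(d), inpos(c,f), inpos(d,c), inpos(f,d), near(c,c), on(c,c), on(f,c), ready(c,c)}
3. move(f,c)  →  {at(d), inpos(d,c), inpos(f,c), inpos(f,d), near(c,c), on(c,c), on(f,c), ready(c,c)}

push(d,f); step(c,c); move(f,c)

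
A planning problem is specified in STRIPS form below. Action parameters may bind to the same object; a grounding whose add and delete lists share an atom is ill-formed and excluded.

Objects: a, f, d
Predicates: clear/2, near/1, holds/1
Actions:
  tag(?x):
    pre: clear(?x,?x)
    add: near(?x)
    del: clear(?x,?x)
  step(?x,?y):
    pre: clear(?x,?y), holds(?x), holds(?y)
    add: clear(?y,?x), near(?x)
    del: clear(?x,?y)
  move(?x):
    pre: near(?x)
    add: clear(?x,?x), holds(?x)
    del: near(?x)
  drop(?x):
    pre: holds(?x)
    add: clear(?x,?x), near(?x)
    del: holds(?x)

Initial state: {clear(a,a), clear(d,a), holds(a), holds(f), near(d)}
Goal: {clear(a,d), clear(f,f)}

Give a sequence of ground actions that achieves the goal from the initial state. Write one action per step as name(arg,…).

move(d); step(d,a); drop(f)

1. move(d)  →  {clear(a,a), clear(d,a), clear(d,d), holds(a), holds(d), holds(f)}
2. step(d,a)  →  {clear(a,a), clear(a,d), clear(d,d), holds(a), holds(d), holds(f), near(d)}
3. drop(f)  →  {clear(a,a), clear(a,d), clear(d,d), clear(f,f), holds(a), holds(d), near(d), near(f)}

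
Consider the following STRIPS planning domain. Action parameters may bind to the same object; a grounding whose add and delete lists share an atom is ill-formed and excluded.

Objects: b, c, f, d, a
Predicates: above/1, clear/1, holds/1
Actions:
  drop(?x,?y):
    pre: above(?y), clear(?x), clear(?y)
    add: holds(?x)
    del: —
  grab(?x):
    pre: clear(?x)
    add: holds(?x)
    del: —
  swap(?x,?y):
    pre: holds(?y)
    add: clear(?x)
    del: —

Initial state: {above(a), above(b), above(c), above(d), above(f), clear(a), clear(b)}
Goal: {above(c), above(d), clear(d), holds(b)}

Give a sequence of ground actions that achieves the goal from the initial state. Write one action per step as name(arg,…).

drop(b,b); swap(d,b)

1. drop(b,b)  →  {above(a), above(b), above(c), above(d), above(f), clear(a), clear(b), holds(b)}
2. swap(d,b)  →  {above(a), above(b), above(c), above(d), above(f), clear(a), clear(b), clear(d), holds(b)}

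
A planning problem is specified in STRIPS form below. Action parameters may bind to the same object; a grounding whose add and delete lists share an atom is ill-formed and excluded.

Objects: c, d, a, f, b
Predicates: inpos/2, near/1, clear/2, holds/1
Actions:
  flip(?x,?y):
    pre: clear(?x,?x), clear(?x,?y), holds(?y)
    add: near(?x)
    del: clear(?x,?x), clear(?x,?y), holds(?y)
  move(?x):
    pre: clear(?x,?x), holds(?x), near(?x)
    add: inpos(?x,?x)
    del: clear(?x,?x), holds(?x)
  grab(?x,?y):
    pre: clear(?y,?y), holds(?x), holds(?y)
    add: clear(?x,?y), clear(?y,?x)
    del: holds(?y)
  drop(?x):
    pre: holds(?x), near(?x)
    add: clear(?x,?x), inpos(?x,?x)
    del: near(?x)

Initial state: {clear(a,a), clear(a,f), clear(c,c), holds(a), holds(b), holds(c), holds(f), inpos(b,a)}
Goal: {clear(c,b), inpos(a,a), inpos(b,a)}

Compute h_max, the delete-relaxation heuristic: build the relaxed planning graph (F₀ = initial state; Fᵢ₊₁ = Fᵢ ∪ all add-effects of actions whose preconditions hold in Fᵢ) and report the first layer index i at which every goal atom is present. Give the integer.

2

F0 = init (8 atoms)
F1 = F0 ∪ {clear(a,b), clear(a,c), clear(b,a), clear(b,c), clear(c,a), clear(c,b), clear(c,f), clear(f,a), clear(f,c), near(a), near(c)}  (19 atoms)
F2 = F1 ∪ {inpos(a,a), inpos(c,c)}  (21 atoms)
goal ⊆ F2  ⇒  h_max = 2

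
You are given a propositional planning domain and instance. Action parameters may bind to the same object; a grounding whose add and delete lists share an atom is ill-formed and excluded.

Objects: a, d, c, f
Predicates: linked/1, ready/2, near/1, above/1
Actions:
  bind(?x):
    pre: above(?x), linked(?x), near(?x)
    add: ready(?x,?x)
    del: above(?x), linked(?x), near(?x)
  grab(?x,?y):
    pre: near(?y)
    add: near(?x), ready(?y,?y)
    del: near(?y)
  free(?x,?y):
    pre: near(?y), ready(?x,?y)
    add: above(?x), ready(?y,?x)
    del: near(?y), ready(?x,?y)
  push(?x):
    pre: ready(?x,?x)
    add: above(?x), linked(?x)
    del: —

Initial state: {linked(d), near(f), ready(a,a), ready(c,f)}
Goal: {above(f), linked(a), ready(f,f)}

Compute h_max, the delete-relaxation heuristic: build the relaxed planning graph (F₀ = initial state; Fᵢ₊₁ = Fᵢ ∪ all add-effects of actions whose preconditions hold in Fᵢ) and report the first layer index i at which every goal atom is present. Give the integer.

2

F0 = init (4 atoms)
F1 = F0 ∪ {above(a), above(c), linked(a), near(a), near(c), near(d), ready(f,c), ready(f,f)}  (12 atoms)
F2 = F1 ∪ {above(f), linked(f), ready(c,c), ready(d,d)}  (16 atoms)
goal ⊆ F2  ⇒  h_max = 2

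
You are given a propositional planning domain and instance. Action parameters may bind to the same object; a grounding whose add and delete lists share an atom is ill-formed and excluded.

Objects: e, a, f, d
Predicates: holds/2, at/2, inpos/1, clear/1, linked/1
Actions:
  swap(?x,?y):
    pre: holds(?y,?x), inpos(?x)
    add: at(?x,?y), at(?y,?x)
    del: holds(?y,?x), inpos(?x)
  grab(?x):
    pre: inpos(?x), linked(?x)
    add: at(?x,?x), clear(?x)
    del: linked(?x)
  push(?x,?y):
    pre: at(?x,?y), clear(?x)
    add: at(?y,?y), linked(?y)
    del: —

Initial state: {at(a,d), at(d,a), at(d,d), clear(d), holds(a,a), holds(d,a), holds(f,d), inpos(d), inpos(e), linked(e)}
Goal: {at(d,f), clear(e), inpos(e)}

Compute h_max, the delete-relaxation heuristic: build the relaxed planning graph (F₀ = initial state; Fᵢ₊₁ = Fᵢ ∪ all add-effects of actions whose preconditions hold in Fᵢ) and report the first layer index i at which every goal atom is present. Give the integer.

1

F0 = init (10 atoms)
F1 = F0 ∪ {at(a,a), at(d,f), at(e,e), at(f,d), clear(e), linked(a), linked(d)}  (17 atoms)
goal ⊆ F1  ⇒  h_max = 1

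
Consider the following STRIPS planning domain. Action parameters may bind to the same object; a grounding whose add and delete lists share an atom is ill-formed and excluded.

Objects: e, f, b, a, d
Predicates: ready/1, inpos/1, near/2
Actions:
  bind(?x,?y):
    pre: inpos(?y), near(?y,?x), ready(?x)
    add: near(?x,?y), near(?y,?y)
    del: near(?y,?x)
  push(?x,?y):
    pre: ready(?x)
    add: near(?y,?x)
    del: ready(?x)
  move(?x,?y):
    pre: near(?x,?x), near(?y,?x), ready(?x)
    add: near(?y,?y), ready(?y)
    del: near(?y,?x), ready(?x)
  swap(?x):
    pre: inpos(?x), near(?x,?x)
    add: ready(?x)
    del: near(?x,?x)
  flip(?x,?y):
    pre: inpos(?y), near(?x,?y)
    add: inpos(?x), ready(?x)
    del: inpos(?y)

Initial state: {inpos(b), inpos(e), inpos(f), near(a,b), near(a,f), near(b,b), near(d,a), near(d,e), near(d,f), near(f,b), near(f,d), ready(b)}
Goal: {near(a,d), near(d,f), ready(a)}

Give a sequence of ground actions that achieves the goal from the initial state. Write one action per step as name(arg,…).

1. move(b,a)  →  {inpos(b), inpos(e), inpos(f), near(a,a), near(a,f), near(b,b), near(d,a), near(d,e), near(d,f), near(f,b), near(f,d), ready(a)}
2. flip(d,e)  →  {inpos(b), inpos(d), inpos(f), near(a,a), near(a,f), near(b,b), near(d,a), near(d,e), near(d,f), near(f,b), near(f,d), ready(a), ready(d)}
3. bind(a,d)  →  {inpos(b), inpos(d), inpos(f), near(a,a), near(a,d), near(a,f), near(b,b), near(d,d), near(d,e), near(d,f), near(f,b), near(f,d), ready(a), ready(d)}

move(b,a); flip(d,e); bind(a,d)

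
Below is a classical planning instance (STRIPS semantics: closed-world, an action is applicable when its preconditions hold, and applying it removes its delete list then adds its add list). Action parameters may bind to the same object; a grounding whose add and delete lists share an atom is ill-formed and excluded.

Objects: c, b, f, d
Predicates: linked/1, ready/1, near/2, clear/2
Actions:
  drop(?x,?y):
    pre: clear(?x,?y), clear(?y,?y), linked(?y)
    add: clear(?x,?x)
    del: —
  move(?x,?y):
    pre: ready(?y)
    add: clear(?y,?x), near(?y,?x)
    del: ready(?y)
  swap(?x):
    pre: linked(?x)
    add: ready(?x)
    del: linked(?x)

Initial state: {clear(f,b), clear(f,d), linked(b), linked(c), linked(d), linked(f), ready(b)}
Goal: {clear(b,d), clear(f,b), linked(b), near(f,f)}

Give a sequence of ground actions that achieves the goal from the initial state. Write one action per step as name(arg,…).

move(d,b); swap(f); move(f,f)

1. move(d,b)  →  {clear(b,d), clear(f,b), clear(f,d), linked(b), linked(c), linked(d), linked(f), near(b,d)}
2. swap(f)  →  {clear(b,d), clear(f,b), clear(f,d), linked(b), linked(c), linked(d), near(b,d), ready(f)}
3. move(f,f)  →  {clear(b,d), clear(f,b), clear(f,d), clear(f,f), linked(b), linked(c), linked(d), near(b,d), near(f,f)}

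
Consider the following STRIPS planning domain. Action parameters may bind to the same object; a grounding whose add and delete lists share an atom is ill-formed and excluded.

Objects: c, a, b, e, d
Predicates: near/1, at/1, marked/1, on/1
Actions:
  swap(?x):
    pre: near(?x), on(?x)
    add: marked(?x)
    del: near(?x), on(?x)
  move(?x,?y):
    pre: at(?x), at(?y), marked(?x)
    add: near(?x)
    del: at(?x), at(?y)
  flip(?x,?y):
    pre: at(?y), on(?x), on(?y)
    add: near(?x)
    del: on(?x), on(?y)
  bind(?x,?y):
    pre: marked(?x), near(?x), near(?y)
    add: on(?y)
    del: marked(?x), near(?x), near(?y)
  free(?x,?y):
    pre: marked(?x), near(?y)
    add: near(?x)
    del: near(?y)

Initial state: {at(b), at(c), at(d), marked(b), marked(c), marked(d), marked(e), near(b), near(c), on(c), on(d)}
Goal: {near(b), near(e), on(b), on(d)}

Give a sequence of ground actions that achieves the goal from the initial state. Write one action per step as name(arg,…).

move(d,c); bind(c,b); move(b,b); free(e,d)

1. move(d,c)  →  {at(b), marked(b), marked(c), marked(d), marked(e), near(b), near(c), near(d), on(c), on(d)}
2. bind(c,b)  →  {at(b), marked(b), marked(d), marked(e), near(d), on(b), on(c), on(d)}
3. move(b,b)  →  {marked(b), marked(d), marked(e), near(b), near(d), on(b), on(c), on(d)}
4. free(e,d)  →  {marked(b), marked(d), marked(e), near(b), near(e), on(b), on(c), on(d)}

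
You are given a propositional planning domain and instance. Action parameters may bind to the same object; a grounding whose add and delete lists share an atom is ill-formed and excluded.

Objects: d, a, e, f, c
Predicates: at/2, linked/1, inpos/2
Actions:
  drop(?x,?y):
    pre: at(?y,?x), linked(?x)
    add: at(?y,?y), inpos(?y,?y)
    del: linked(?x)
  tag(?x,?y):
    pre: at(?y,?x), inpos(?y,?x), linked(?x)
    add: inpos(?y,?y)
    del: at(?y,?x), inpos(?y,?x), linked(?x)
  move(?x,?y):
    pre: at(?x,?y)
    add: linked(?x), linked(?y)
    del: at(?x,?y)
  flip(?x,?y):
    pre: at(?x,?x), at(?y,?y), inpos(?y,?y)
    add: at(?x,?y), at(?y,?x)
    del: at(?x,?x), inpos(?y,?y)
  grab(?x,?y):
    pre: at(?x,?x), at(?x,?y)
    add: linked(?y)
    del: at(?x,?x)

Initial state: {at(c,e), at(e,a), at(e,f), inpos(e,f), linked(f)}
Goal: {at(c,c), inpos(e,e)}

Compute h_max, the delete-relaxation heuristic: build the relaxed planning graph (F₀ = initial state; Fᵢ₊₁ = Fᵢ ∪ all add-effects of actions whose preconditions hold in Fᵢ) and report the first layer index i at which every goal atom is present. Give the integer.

2

F0 = init (5 atoms)
F1 = F0 ∪ {at(e,e), inpos(e,e), linked(a), linked(c), linked(e)}  (10 atoms)
F2 = F1 ∪ {at(c,c), inpos(c,c)}  (12 atoms)
goal ⊆ F2  ⇒  h_max = 2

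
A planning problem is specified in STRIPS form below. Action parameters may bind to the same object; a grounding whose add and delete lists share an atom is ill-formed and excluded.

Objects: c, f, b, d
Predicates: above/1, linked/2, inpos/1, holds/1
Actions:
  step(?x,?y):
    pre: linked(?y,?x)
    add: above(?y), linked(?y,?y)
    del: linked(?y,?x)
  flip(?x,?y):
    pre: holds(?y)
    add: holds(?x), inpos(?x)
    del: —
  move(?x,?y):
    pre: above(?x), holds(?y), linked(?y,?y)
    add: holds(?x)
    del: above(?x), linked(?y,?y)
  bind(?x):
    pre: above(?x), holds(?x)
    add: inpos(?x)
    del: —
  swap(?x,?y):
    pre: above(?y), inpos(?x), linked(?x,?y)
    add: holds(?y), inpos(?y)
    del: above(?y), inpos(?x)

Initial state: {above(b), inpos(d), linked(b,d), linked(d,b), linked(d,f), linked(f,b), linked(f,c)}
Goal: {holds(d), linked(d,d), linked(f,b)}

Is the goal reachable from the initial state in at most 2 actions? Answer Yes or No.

1. step(f,d)  →  {above(b), above(d), inpos(d), linked(b,d), linked(d,b), linked(d,d), linked(f,b), linked(f,c)}
2. swap(d,b)  →  {above(d), holds(b), inpos(b), linked(b,d), linked(d,b), linked(d,d), linked(f,b), linked(f,c)}
3. flip(d,b)  →  {above(d), holds(b), holds(d), inpos(b), inpos(d), linked(b,d), linked(d,b), linked(d,d), linked(f,b), linked(f,c)}
optimal plan length = 3; 3 > 2

No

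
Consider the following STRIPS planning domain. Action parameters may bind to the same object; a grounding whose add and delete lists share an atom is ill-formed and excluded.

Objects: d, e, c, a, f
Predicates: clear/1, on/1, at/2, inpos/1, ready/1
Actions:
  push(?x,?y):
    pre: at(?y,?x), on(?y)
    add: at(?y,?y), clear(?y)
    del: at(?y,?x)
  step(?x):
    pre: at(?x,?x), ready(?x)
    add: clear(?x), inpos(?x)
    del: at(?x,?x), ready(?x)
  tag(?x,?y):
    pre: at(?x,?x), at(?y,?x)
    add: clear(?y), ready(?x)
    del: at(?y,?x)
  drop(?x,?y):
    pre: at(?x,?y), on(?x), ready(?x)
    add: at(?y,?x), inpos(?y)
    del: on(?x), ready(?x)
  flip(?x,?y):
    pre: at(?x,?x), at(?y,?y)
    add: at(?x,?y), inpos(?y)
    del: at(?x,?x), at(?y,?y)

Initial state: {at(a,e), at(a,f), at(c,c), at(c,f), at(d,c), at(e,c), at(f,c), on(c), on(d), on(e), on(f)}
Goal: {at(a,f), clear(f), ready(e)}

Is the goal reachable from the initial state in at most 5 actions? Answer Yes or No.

Yes

1. push(c,e)  →  {at(a,e), at(a,f), at(c,c), at(c,f), at(d,c), at(e,e), at(f,c), clear(e), on(c), on(d), on(e), on(f)}
2. push(c,f)  →  {at(a,e), at(a,f), at(c,c), at(c,f), at(d,c), at(e,e), at(f,f), clear(e), clear(f), on(c), on(d), on(e), on(f)}
3. tag(e,e)  →  {at(a,e), at(a,f), at(c,c), at(c,f), at(d,c), at(f,f), clear(e), clear(f), on(c), on(d), on(e), on(f), ready(e)}
optimal plan length = 3; 3 ≤ 5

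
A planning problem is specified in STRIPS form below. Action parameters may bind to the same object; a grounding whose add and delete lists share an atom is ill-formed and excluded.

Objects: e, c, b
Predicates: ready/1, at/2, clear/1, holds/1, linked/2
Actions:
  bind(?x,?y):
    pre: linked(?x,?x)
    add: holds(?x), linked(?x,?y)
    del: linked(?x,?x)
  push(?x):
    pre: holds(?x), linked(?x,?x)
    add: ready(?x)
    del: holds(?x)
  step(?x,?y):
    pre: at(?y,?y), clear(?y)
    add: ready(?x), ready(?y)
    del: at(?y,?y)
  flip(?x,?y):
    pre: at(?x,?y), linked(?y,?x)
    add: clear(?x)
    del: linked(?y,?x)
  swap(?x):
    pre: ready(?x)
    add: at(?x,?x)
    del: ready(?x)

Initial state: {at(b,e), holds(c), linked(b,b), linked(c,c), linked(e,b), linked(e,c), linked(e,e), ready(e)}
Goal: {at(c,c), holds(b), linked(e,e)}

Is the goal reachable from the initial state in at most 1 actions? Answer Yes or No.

1. bind(b,e)  →  {at(b,e), holds(b), holds(c), linked(b,e), linked(c,c), linked(e,b), linked(e,c), linked(e,e), ready(e)}
2. push(c)  →  {at(b,e), holds(b), linked(b,e), linked(c,c), linked(e,b), linked(e,c), linked(e,e), ready(c), ready(e)}
3. swap(c)  →  {at(b,e), at(c,c), holds(b), linked(b,e), linked(c,c), linked(e,b), linked(e,c), linked(e,e), ready(e)}
optimal plan length = 3; 3 > 1

No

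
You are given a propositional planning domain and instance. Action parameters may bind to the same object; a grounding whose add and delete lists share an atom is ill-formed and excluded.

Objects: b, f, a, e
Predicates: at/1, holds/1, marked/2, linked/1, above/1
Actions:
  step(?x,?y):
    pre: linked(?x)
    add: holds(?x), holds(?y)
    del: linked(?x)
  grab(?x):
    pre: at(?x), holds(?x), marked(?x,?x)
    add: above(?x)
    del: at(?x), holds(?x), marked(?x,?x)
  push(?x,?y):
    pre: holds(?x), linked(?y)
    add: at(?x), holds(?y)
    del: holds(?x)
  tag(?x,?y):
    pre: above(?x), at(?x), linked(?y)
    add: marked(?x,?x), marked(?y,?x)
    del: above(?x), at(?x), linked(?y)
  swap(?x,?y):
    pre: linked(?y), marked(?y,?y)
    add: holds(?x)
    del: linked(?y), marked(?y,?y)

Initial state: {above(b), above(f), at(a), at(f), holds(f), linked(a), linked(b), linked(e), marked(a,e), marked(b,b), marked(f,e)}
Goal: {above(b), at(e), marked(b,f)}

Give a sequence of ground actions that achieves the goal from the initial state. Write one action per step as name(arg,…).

step(a,e); push(e,b); tag(f,b)

1. step(a,e)  →  {above(b), above(f), at(a), at(f), holds(a), holds(e), holds(f), linked(b), linked(e), marked(a,e), marked(b,b), marked(f,e)}
2. push(e,b)  →  {above(b), above(f), at(a), at(e), at(f), holds(a), holds(b), holds(f), linked(b), linked(e), marked(a,e), marked(b,b), marked(f,e)}
3. tag(f,b)  →  {above(b), at(a), at(e), holds(a), holds(b), holds(f), linked(e), marked(a,e), marked(b,b), marked(b,f), marked(f,e), marked(f,f)}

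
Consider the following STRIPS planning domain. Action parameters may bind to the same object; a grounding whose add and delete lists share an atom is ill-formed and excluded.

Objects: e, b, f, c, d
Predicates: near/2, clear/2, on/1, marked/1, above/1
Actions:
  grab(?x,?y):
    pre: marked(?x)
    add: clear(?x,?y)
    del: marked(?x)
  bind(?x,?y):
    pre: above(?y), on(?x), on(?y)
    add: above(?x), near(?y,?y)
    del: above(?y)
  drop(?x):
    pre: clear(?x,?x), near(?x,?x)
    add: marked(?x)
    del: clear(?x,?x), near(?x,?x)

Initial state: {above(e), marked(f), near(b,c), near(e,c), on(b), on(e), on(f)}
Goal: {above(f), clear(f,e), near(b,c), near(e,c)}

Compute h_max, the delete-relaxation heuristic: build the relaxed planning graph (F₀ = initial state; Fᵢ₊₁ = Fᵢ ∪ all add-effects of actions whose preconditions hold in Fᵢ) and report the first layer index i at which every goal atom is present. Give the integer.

F0 = init (7 atoms)
F1 = F0 ∪ {above(b), above(f), clear(f,b), clear(f,c), clear(f,d), clear(f,e), clear(f,f), near(e,e)}  (15 atoms)
goal ⊆ F1  ⇒  h_max = 1

1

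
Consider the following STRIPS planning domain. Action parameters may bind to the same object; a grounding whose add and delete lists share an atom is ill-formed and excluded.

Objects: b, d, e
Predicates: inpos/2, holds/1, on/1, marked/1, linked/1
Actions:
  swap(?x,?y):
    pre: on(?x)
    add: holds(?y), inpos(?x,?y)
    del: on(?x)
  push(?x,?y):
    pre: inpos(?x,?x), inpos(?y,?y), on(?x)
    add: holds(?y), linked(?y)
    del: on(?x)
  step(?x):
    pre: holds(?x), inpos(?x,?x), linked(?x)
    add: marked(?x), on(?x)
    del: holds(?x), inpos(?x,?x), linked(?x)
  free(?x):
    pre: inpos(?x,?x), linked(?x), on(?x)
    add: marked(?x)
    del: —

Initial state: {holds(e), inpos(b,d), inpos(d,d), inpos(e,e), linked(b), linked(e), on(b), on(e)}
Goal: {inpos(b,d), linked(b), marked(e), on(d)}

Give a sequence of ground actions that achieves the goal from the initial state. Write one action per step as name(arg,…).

1. push(e,d)  →  {holds(d), holds(e), inpos(b,d), inpos(d,d), inpos(e,e), linked(b), linked(d), linked(e), on(b)}
2. step(d)  →  {holds(e), inpos(b,d), inpos(e,e), linked(b), linked(e), marked(d), on(b), on(d)}
3. step(e)  →  {inpos(b,d), linked(b), marked(d), marked(e), on(b), on(d), on(e)}

push(e,d); step(d); step(e)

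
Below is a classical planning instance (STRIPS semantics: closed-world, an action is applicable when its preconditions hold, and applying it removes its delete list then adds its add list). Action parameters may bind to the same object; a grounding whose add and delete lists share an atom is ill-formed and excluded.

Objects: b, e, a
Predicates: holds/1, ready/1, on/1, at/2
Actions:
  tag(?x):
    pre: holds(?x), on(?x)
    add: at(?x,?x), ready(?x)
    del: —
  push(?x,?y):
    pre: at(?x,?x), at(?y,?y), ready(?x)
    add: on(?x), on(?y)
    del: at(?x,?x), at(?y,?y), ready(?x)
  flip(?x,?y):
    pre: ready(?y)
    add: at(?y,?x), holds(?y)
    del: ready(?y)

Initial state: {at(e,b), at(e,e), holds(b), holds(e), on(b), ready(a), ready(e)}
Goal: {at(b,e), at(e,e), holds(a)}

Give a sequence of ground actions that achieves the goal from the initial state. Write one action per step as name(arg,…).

tag(b); flip(b,a); flip(e,b)

1. tag(b)  →  {at(b,b), at(e,b), at(e,e), holds(b), holds(e), on(b), ready(a), ready(b), ready(e)}
2. flip(b,a)  →  {at(a,b), at(b,b), at(e,b), at(e,e), holds(a), holds(b), holds(e), on(b), ready(b), ready(e)}
3. flip(e,b)  →  {at(a,b), at(b,b), at(b,e), at(e,b), at(e,e), holds(a), holds(b), holds(e), on(b), ready(e)}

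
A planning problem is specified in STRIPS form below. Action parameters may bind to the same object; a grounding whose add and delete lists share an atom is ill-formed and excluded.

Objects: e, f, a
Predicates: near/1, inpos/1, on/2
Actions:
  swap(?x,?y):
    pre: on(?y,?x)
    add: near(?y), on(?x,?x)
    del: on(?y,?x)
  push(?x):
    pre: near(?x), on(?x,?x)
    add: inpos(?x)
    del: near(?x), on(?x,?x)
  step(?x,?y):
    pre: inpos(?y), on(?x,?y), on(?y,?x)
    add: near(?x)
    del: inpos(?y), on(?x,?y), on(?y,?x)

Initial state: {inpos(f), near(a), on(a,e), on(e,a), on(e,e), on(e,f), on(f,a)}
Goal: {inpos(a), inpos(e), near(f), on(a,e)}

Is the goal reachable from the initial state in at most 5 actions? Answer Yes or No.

Yes

1. swap(f,e)  →  {inpos(f), near(a), near(e), on(a,e), on(e,a), on(e,e), on(f,a), on(f,f)}
2. swap(a,f)  →  {inpos(f), near(a), near(e), near(f), on(a,a), on(a,e), on(e,a), on(e,e), on(f,f)}
3. push(e)  →  {inpos(e), inpos(f), near(a), near(f), on(a,a), on(a,e), on(e,a), on(f,f)}
4. push(a)  →  {inpos(a), inpos(e), inpos(f), near(f), on(a,e), on(e,a), on(f,f)}
optimal plan length = 4; 4 ≤ 5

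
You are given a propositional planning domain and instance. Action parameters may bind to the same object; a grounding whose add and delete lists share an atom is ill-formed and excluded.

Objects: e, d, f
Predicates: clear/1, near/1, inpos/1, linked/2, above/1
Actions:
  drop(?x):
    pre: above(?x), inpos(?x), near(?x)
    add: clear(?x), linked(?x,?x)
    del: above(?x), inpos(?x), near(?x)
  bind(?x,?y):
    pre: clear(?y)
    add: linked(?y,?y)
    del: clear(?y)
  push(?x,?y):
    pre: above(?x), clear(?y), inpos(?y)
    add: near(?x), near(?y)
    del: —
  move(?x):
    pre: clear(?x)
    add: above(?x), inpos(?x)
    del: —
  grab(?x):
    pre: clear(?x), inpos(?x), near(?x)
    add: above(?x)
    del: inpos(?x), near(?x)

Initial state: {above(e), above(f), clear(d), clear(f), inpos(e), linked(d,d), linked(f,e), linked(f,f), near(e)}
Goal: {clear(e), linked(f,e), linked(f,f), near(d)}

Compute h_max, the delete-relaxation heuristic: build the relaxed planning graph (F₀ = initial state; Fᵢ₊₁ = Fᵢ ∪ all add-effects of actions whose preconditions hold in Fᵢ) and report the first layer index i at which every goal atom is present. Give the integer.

2

F0 = init (9 atoms)
F1 = F0 ∪ {above(d), clear(e), inpos(d), inpos(f), linked(e,e)}  (14 atoms)
F2 = F1 ∪ {near(d), near(f)}  (16 atoms)
goal ⊆ F2  ⇒  h_max = 2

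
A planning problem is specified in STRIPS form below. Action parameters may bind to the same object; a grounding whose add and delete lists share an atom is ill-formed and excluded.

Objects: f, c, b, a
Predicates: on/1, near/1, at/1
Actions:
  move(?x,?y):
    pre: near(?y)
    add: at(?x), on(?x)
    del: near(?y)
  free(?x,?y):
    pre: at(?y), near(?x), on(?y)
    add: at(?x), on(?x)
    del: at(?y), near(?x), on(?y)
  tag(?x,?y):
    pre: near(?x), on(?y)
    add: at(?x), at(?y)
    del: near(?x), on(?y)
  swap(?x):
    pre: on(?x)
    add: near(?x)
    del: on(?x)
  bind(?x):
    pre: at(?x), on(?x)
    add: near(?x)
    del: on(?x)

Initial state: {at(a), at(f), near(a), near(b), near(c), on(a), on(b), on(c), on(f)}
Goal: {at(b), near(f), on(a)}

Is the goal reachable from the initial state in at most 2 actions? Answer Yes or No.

Yes

1. move(b,c)  →  {at(a), at(b), at(f), near(a), near(b), on(a), on(b), on(c), on(f)}
2. swap(f)  →  {at(a), at(b), at(f), near(a), near(b), near(f), on(a), on(b), on(c)}
optimal plan length = 2; 2 ≤ 2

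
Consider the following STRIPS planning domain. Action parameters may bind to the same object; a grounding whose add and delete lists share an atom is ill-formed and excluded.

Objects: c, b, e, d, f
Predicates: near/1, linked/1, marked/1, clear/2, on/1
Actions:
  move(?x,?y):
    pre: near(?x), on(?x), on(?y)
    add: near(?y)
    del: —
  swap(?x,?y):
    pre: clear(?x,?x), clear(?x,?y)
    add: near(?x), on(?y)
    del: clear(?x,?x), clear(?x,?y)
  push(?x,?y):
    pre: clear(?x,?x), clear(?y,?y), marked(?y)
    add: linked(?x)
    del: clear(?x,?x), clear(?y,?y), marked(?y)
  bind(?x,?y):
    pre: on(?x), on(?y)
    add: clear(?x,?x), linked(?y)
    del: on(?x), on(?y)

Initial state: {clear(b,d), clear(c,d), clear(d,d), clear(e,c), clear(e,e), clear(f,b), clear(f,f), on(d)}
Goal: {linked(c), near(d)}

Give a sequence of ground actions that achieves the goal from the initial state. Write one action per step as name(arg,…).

swap(e,c); swap(d,d); bind(c,c)

1. swap(e,c)  →  {clear(b,d), clear(c,d), clear(d,d), clear(f,b), clear(f,f), near(e), on(c), on(d)}
2. swap(d,d)  →  {clear(b,d), clear(c,d), clear(f,b), clear(f,f), near(d), near(e), on(c), on(d)}
3. bind(c,c)  →  {clear(b,d), clear(c,c), clear(c,d), clear(f,b), clear(f,f), linked(c), near(d), near(e), on(d)}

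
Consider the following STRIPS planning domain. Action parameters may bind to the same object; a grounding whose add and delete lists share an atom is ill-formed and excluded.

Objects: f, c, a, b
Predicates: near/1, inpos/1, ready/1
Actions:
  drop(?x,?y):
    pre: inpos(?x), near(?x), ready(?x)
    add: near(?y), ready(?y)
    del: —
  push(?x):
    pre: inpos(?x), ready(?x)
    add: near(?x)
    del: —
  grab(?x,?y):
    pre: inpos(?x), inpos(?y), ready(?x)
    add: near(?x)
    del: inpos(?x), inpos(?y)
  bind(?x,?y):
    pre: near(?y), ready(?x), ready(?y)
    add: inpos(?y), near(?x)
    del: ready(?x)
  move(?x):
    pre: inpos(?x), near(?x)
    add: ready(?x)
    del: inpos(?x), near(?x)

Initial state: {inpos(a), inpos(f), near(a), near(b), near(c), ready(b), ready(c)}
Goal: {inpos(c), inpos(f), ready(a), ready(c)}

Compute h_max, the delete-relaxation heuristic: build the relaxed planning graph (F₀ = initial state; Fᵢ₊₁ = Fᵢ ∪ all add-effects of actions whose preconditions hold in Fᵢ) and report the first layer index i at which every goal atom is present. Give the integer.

F0 = init (7 atoms)
F1 = F0 ∪ {inpos(b), inpos(c), ready(a)}  (10 atoms)
goal ⊆ F1  ⇒  h_max = 1

1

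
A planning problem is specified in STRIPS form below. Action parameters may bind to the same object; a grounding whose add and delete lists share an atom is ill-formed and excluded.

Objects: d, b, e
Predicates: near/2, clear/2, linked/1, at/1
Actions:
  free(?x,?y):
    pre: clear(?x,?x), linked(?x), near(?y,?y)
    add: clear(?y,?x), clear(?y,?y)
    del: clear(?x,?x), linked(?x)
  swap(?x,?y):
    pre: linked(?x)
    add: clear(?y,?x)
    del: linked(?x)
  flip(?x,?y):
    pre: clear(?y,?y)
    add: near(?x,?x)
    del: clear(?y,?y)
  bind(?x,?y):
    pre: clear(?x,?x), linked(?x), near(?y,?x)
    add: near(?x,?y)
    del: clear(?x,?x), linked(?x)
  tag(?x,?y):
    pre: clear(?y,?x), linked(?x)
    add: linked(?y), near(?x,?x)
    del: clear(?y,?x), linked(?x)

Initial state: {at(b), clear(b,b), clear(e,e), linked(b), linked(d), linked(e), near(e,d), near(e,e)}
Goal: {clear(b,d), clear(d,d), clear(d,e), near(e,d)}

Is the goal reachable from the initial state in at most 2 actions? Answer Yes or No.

No

1. swap(d,b)  →  {at(b), clear(b,b), clear(b,d), clear(e,e), linked(b), linked(e), near(e,d), near(e,e)}
2. flip(d,b)  →  {at(b), clear(b,d), clear(e,e), linked(b), linked(e), near(d,d), near(e,d), near(e,e)}
3. free(e,d)  →  {at(b), clear(b,d), clear(d,d), clear(d,e), linked(b), near(d,d), near(e,d), near(e,e)}
optimal plan length = 3; 3 > 2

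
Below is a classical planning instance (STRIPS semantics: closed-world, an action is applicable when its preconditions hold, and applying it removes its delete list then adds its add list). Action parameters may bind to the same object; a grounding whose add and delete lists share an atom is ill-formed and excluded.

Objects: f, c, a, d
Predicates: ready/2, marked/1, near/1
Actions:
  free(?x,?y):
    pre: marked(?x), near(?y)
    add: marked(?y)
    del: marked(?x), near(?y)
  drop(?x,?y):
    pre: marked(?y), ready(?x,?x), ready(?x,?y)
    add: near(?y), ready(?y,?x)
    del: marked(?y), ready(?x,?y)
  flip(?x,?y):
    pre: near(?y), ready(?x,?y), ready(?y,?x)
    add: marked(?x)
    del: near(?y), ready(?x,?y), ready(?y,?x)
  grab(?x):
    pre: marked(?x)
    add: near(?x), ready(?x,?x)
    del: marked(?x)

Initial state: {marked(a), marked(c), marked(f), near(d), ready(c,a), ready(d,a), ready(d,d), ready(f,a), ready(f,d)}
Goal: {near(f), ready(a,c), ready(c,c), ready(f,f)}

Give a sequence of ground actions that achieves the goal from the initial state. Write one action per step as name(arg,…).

grab(f); grab(c); drop(c,a)

1. grab(f)  →  {marked(a), marked(c), near(d), near(f), ready(c,a), ready(d,a), ready(d,d), ready(f,a), ready(f,d), ready(f,f)}
2. grab(c)  →  {marked(a), near(c), near(d), near(f), ready(c,a), ready(c,c), ready(d,a), ready(d,d), ready(f,a), ready(f,d), ready(f,f)}
3. drop(c,a)  →  {near(a), near(c), near(d), near(f), ready(a,c), ready(c,c), ready(d,a), ready(d,d), ready(f,a), ready(f,d), ready(f,f)}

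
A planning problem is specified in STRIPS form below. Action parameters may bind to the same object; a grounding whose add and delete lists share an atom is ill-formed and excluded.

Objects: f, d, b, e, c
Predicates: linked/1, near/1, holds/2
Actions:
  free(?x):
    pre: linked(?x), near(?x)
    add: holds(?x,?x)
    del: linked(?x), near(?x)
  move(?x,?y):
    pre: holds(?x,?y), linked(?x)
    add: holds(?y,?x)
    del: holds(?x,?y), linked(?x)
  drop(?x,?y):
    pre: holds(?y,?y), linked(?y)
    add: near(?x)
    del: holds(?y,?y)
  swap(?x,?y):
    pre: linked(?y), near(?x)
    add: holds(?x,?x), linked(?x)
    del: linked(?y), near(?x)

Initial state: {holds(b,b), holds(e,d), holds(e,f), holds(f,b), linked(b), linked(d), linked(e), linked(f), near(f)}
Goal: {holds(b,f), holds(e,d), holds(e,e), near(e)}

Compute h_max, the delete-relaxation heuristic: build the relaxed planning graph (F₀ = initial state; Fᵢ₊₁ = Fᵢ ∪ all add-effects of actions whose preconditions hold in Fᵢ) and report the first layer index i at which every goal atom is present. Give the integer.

2

F0 = init (9 atoms)
F1 = F0 ∪ {holds(b,f), holds(d,e), holds(f,e), holds(f,f), near(b), near(c), near(d), near(e)}  (17 atoms)
F2 = F1 ∪ {holds(c,c), holds(d,d), holds(e,e), linked(c)}  (21 atoms)
goal ⊆ F2  ⇒  h_max = 2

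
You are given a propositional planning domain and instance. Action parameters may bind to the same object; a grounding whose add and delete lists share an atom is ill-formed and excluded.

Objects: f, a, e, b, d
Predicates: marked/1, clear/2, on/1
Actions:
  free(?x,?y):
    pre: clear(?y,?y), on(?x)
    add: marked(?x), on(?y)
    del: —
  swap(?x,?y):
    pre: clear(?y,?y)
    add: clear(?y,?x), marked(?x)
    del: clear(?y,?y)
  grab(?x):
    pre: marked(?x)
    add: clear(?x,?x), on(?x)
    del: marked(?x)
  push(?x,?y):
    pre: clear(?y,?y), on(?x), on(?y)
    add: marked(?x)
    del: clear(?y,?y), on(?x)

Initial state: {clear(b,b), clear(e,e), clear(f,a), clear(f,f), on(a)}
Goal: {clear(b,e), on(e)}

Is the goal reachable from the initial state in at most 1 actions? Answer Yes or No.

No

1. free(a,e)  →  {clear(b,b), clear(e,e), clear(f,a), clear(f,f), marked(a), on(a), on(e)}
2. swap(e,b)  →  {clear(b,e), clear(e,e), clear(f,a), clear(f,f), marked(a), marked(e), on(a), on(e)}
optimal plan length = 2; 2 > 1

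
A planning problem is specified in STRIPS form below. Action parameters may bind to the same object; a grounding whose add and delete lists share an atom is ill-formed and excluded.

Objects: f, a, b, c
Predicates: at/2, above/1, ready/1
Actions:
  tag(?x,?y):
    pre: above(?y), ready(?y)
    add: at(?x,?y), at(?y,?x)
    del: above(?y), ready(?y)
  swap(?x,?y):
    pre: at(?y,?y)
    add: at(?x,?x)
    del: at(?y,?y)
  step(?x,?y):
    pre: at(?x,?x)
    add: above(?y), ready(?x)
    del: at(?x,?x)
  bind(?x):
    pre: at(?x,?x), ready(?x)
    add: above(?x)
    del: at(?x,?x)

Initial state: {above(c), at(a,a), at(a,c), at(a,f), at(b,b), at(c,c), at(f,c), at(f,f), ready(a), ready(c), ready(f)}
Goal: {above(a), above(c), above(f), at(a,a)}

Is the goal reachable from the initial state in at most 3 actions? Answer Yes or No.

Yes

1. step(f,f)  →  {above(c), above(f), at(a,a), at(a,c), at(a,f), at(b,b), at(c,c), at(f,c), ready(a), ready(c), ready(f)}
2. step(b,a)  →  {above(a), above(c), above(f), at(a,a), at(a,c), at(a,f), at(c,c), at(f,c), ready(a), ready(b), ready(c), ready(f)}
optimal plan length = 2; 2 ≤ 3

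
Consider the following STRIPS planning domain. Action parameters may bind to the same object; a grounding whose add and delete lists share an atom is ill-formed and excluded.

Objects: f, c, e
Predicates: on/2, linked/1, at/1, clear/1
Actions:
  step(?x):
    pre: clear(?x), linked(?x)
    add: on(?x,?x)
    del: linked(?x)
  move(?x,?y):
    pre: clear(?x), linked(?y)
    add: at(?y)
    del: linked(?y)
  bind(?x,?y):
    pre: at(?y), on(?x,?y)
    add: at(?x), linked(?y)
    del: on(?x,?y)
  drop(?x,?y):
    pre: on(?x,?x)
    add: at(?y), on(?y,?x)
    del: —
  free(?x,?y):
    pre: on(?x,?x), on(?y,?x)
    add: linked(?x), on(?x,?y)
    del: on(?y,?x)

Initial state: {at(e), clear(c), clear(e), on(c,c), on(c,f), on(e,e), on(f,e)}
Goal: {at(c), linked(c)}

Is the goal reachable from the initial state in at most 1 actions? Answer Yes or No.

No

1. drop(c,c)  →  {at(c), at(e), clear(c), clear(e), on(c,c), on(c,f), on(e,e), on(f,e)}
2. bind(c,c)  →  {at(c), at(e), clear(c), clear(e), linked(c), on(c,f), on(e,e), on(f,e)}
optimal plan length = 2; 2 > 1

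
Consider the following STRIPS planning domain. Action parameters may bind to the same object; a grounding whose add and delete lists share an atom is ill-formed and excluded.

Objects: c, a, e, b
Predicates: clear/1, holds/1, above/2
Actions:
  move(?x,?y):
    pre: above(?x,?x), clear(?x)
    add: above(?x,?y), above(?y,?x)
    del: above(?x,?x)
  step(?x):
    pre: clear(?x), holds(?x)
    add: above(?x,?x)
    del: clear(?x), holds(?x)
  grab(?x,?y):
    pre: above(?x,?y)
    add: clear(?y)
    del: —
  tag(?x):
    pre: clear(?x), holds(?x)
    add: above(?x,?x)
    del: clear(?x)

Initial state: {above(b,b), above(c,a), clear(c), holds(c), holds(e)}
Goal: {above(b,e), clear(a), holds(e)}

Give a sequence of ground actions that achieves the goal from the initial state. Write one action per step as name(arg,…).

1. grab(c,a)  →  {above(b,b), above(c,a), clear(a), clear(c), holds(c), holds(e)}
2. grab(b,b)  →  {above(b,b), above(c,a), clear(a), clear(b), clear(c), holds(c), holds(e)}
3. move(b,e)  →  {above(b,e), above(c,a), above(e,b), clear(a), clear(b), clear(c), holds(c), holds(e)}

grab(c,a); grab(b,b); move(b,e)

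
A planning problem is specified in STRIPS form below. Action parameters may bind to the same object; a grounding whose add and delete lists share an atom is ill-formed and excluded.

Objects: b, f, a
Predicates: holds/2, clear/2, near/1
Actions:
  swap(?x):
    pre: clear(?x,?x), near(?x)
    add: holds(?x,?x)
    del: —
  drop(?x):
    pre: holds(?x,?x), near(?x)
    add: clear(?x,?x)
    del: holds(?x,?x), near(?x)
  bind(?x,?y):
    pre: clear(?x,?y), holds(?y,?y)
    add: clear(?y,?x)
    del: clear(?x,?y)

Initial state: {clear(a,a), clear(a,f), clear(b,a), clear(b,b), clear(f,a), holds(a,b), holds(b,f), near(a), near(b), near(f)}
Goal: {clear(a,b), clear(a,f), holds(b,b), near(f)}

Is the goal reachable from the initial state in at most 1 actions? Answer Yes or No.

1. swap(b)  →  {clear(a,a), clear(a,f), clear(b,a), clear(b,b), clear(f,a), holds(a,b), holds(b,b), holds(b,f), near(a), near(b), near(f)}
2. swap(a)  →  {clear(a,a), clear(a,f), clear(b,a), clear(b,b), clear(f,a), holds(a,a), holds(a,b), holds(b,b), holds(b,f), near(a), near(b), near(f)}
3. bind(b,a)  →  {clear(a,a), clear(a,b), clear(a,f), clear(b,b), clear(f,a), holds(a,a), holds(a,b), holds(b,b), holds(b,f), near(a), near(b), near(f)}
optimal plan length = 3; 3 > 1

No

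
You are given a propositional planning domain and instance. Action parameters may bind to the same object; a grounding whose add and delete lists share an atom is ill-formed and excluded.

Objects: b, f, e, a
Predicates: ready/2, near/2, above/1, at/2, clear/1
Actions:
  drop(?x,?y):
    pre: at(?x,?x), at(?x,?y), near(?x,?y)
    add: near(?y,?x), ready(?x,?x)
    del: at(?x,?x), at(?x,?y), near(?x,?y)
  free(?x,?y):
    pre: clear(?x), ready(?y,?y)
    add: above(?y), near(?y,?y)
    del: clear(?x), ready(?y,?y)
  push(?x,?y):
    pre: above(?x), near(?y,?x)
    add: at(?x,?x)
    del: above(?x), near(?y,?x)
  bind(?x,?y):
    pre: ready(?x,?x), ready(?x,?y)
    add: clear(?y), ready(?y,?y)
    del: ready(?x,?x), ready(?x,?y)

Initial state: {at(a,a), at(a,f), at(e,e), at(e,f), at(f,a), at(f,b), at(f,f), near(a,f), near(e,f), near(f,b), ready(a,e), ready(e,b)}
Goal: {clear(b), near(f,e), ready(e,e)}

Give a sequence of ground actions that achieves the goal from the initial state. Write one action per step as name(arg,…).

1. drop(e,f)  →  {at(a,a), at(a,f), at(f,a), at(f,b), at(f,f), near(a,f), near(f,b), near(f,e), ready(a,e), ready(e,b), ready(e,e)}
2. drop(a,f)  →  {at(f,a), at(f,b), at(f,f), near(f,a), near(f,b), near(f,e), ready(a,a), ready(a,e), ready(e,b), ready(e,e)}
3. bind(e,b)  →  {at(f,a), at(f,b), at(f,f), clear(b), near(f,a), near(f,b), near(f,e), ready(a,a), ready(a,e), ready(b,b)}
4. bind(a,e)  →  {at(f,a), at(f,b), at(f,f), clear(b), clear(e), near(f,a), near(f,b), near(f,e), ready(b,b), ready(e,e)}

drop(e,f); drop(a,f); bind(e,b); bind(a,e)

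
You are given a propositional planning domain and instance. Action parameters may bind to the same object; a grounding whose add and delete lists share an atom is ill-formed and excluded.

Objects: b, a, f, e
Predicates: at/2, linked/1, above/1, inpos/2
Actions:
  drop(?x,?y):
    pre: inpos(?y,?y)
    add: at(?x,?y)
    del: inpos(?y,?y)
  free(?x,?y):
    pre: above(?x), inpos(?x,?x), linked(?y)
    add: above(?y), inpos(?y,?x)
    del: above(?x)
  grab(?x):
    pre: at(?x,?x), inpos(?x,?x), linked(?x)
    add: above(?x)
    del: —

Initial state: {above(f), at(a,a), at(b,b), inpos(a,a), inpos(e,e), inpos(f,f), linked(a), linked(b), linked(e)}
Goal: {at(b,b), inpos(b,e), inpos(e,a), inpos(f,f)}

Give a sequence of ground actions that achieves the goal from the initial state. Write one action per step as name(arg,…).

1. free(f,a)  →  {above(a), at(a,a), at(b,b), inpos(a,a), inpos(a,f), inpos(e,e), inpos(f,f), linked(a), linked(b), linked(e)}
2. free(a,e)  →  {above(e), at(a,a), at(b,b), inpos(a,a), inpos(a,f), inpos(e,a), inpos(e,e), inpos(f,f), linked(a), linked(b), linked(e)}
3. free(e,b)  →  {above(b), at(a,a), at(b,b), inpos(a,a), inpos(a,f), inpos(b,e), inpos(e,a), inpos(e,e), inpos(f,f), linked(a), linked(b), linked(e)}

free(f,a); free(a,e); free(e,b)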